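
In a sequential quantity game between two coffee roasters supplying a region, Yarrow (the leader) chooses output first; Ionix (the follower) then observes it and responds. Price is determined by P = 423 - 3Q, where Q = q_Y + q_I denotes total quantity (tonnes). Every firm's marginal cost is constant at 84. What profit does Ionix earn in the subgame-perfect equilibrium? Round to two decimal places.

2394.19

The follower Ionix best-responds to any q_Y: π_I = (423 - 3Q)q_I - 84q_I.
Follower FOC: 339 - 3q_Y - 6q_I = 0, so q_I(q_Y) = (339 - 3q_Y)/6.
The leader anticipates this reaction. Substituting into P = 423 - 3Q gives P = 507/2 - (3/2)q_Y, so π_Y = (507/2 - (3/2)q_Y)q_Y - 84q_Y.
The leader's first-order condition 339/2 - 3q_Y = 0 yields q_Y = 113/2.
Then q_I = (339 - 3·(113/2))/6 = 113/4.
Price P = 423 - 3·(339/4) = 675/4.
Ionix's profit: (675/4 - 84)·(113/4) = 2394.1875.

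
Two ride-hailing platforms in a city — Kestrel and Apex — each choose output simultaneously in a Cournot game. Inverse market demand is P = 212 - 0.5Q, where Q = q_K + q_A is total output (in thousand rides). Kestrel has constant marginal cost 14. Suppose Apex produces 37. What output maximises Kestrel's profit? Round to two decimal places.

179.50

With the rival's output fixed at 37, Kestrel's profit is π_K = (212 - (1/2)·37 - (1/2)q_K)q_K - (14q_K) = (387/2 - (1/2)q_K)q_K - (14q_K).
∂π_K/∂q_K = 359/2 - q_K = 0, so q_K = 359/2.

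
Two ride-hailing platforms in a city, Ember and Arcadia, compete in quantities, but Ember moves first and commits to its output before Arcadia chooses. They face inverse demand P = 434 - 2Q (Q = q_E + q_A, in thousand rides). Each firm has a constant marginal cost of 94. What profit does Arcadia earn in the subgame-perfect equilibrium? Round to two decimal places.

Solve by backward induction. Given q_E, the follower Arcadia maximises π_A = (434 - 2q_E - 2q_A)q_A - 94q_A.
Follower FOC: 340 - 2q_E - 4q_A = 0, so q_A(q_E) = (340 - 2q_E)/4.
The leader anticipates this reaction. Substituting into P = 434 - 2Q gives P = 264 - q_E, so π_E = (264 - q_E)q_E - 94q_E.
Leader FOC: 170 - 2q_E = 0, so q_E = 85.
Then q_A = (340 - 2·85)/4 = 85/2.
Price P = 434 - 2·(255/2) = 179.
Arcadia's profit: (179 - 94)·(85/2) = 3612.5000.

3612.50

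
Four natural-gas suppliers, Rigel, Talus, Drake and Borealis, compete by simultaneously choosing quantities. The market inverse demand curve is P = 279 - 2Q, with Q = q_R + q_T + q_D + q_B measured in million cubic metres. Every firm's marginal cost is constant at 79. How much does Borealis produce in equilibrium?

20

A representative firm's profit is π_i = q_i(279 - 2Q) - 79q_i.
Setting ∂π_i/∂q_i = 0 with rivals' quantities fixed: 200 - 4q_i - 2·Σ_{j≠i} q_j = 0.
With identical firms every q_j equals q_i, so Σ_{j≠i} q_j = 3q_i and 200 = 10q_i, giving q_i = 20.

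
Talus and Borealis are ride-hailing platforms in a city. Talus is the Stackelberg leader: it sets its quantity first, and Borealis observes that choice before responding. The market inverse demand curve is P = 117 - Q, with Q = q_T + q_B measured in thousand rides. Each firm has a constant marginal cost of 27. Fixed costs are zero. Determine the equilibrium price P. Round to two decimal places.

49.50

The follower Borealis best-responds to any q_T: π_B = (117 - Q)q_B - 27q_B.
Setting the follower's marginal profit to zero, 90 - q_T - 2q_B = 0, i.e. q_B = (90 - q_T)/2.
The leader anticipates this reaction. Substituting into P = 117 - Q gives P = 72 - (1/2)q_T, so π_T = (72 - (1/2)q_T)q_T - 27q_T.
Leader FOC: 45 - q_T = 0, so q_T = 45.
Then q_B = (90 - 45)/2 = 45/2.
Total output Q = 135/2, so price P = 117 - 135/2 = 99/2.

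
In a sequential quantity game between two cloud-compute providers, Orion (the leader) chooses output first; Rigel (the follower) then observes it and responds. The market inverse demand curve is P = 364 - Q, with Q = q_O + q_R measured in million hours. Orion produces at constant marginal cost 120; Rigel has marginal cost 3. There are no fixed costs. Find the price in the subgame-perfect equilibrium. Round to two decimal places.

151.75

Solve by backward induction. Given q_O, the follower Rigel maximises π_R = (364 - q_O - q_R)q_R - 3q_R.
Setting the follower's marginal profit to zero, 361 - q_O - 2q_R = 0, i.e. q_R = (361 - q_O)/2.
Orion substitutes q_R(q_O) into its own profit: π_O = q_O(364 - q_O - (361 - q_O)/2) - 120q_O = (367/2 - (1/2)q_O)q_O - 120q_O.
The leader's first-order condition 127/2 - q_O = 0 yields q_O = 127/2.
Then q_R = (361 - 127/2)/2 = 595/4.
Total output Q = 849/4, so price P = 364 - 849/4 = 607/4.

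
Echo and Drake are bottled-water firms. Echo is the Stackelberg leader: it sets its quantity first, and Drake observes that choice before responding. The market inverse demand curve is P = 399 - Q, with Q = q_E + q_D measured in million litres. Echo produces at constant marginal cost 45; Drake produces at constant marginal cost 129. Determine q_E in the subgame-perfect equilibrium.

219

The follower Drake best-responds to any q_E: π_D = (399 - Q)q_D - 129q_D.
∂π_D/∂q_D = 270 - q_E - 2q_D = 0 gives the reaction function q_D = (270 - q_E)/2.
Echo substitutes q_D(q_E) into its own profit: π_E = q_E(399 - q_E - (270 - q_E)/2) - 45q_E = (264 - (1/2)q_E)q_E - 45q_E.
Maximising: ∂π_E/∂q_E = 219 - q_E = 0, giving q_E = 219.
Then q_D = (270 - 219)/2 = 51/2.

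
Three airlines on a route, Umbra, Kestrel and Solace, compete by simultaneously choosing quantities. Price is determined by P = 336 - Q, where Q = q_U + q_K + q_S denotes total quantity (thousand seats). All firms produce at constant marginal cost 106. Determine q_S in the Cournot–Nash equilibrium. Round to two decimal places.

A representative firm's profit is π_i = q_i(336 - Q) - 106q_i.
First-order condition (treating rivals' output as given): 230 - 2q_i - Σ_{j≠i} q_j = 0.
With identical firms every q_j equals q_i, so Σ_{j≠i} q_j = 2q_i and 230 = 4q_i, giving q_i = 115/2.

57.50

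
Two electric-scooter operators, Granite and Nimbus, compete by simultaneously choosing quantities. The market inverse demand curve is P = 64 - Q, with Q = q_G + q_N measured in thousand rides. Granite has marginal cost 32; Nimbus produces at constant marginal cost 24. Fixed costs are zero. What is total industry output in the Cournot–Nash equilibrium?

Granite's profit: π_G = (64 - Q)q_G - (32q_G). Setting ∂π_G/∂q_G = 0: 32 - 2q_G - (q_N) = 0.
Nimbus's profit: π_N = (64 - Q)q_N - (24q_N). Setting ∂π_N/∂q_N = 0: 40 - 2q_N - (q_G) = 0.
Best responses: q_G = (32 - q_N)/2, q_N = (40 - q_G)/2.
Substituting one into the other gives q_G = 8 and q_N = 16.
Total output Q = 8 + 16 = 24.

24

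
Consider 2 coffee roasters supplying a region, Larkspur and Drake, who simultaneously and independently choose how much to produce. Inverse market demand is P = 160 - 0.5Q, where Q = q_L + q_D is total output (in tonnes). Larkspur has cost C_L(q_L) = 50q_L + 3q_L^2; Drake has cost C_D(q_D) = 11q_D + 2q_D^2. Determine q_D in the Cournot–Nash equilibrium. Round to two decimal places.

Larkspur's profit: π_L = (160 - 0.5Q)q_L - (50q_L + 3q_L²). Setting ∂π_L/∂q_L = 0: 110 - 7q_L - (1/2)(q_D) = 0.
Drake's profit: π_D = (160 - 0.5Q)q_D - (11q_D + 2q_D²). Setting ∂π_D/∂q_D = 0: 149 - 5q_D - (1/2)(q_L) = 0.
So q_L = (110 - (1/2)q_D)/7 and q_D = (149 - (1/2)q_L)/5.
Solving the pair: q_L = 1902/139, q_D = 28.4317.

28.43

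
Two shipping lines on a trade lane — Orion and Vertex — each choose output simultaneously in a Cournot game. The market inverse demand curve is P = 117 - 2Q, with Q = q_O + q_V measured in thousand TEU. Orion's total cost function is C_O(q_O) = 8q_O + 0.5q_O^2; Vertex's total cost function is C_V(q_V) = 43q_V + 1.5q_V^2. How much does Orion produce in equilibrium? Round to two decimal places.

19.84

Orion's profit: π_O = (117 - 2Q)q_O - (8q_O + (1/2)q_O²). Setting ∂π_O/∂q_O = 0: 109 - 5q_O - 2(q_V) = 0.
Vertex's profit: π_V = (117 - 2Q)q_V - (43q_V + (3/2)q_V²). Setting ∂π_V/∂q_V = 0: 74 - 7q_V - 2(q_O) = 0.
So q_O = (109 - 2q_V)/5 and q_V = (74 - 2q_O)/7.
Solving the pair: q_O = 615/31, q_V = 152/31.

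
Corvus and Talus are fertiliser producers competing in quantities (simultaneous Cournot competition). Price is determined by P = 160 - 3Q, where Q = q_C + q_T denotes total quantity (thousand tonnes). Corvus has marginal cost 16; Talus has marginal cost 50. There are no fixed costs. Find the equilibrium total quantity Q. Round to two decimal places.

28.22

Corvus's profit: π_C = (160 - 3Q)q_C - (16q_C). Setting ∂π_C/∂q_C = 0: 144 - 6q_C - 3(q_T) = 0.
Talus's first-order condition: 110 - 6q_T - 3(q_C) = 0.
Best responses: q_C = (144 - 3q_T)/6, q_T = (110 - 3q_C)/6.
Substituting one into the other gives q_C = 178/9 and q_T = 76/9.
Total output Q = 178/9 + 76/9 = 254/9.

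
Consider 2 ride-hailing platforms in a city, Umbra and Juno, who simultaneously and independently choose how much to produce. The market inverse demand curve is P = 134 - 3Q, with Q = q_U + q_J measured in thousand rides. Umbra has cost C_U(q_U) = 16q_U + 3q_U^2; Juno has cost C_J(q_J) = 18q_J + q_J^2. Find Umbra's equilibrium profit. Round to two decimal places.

Umbra's profit: π_U = (134 - 3Q)q_U - (16q_U + 3q_U²). Setting ∂π_U/∂q_U = 0: 118 - 12q_U - 3(q_J) = 0.
Juno's profit: π_J = (134 - 3Q)q_J - (18q_J + q_J²). Setting ∂π_J/∂q_J = 0: 116 - 8q_J - 3(q_U) = 0.
Rearranging gives the reaction functions q_U = (118 - 3q_J)/12 and q_J = (116 - 3q_U)/8.
Substituting one into the other gives q_U = 596/87 and q_J = 346/29.
Price P = 134 - 3·(1634/87) = 77.6552.
Umbra's profit: 77.6552·(596/87) - 16·(596/87) - 3(596/87)² = 281.5822.

281.58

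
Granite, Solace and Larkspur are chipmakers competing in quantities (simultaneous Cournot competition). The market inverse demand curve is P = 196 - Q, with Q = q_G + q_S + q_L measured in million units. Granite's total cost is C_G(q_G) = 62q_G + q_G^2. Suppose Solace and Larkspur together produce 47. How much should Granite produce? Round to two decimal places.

21.75

With rivals' combined output fixed at 47, Granite's profit is π_G = (196 - 47 - q_G)q_G - (62q_G + q_G²) = (149 - q_G)q_G - (62q_G + q_G²).
∂π_G/∂q_G = 87 - 4q_G = 0, so q_G = 87/4.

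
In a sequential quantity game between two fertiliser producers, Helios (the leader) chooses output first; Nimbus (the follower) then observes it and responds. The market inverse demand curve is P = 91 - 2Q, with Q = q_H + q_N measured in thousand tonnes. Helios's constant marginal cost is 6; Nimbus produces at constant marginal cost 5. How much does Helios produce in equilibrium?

21

The follower Nimbus best-responds to any q_H: π_N = (91 - 2Q)q_N - 5q_N.
Setting the follower's marginal profit to zero, 86 - 2q_H - 4q_N = 0, i.e. q_N = (86 - 2q_H)/4.
Helios substitutes q_N(q_H) into its own profit: π_H = q_H(91 - 2q_H - (86 - 2q_H)/2) - 6q_H = (48 - q_H)q_H - 6q_H.
Maximising: ∂π_H/∂q_H = 42 - 2q_H = 0, giving q_H = 21.
Then q_N = (86 - 2·21)/4 = 11.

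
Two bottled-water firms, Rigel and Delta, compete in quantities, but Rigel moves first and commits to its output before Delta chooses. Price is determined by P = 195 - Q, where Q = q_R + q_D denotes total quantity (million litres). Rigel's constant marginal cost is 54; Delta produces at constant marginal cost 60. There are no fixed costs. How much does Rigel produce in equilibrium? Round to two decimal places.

73.50

Solve by backward induction. Given q_R, the follower Delta maximises π_D = (195 - q_R - q_D)q_D - 60q_D.
∂π_D/∂q_D = 135 - q_R - 2q_D = 0 gives the reaction function q_D = (135 - q_R)/2.
Rigel substitutes q_D(q_R) into its own profit: π_R = q_R(195 - q_R - (135 - q_R)/2) - 54q_R = (255/2 - (1/2)q_R)q_R - 54q_R.
Maximising: ∂π_R/∂q_R = 147/2 - q_R = 0, giving q_R = 147/2.
Then q_D = (135 - 147/2)/2 = 123/4.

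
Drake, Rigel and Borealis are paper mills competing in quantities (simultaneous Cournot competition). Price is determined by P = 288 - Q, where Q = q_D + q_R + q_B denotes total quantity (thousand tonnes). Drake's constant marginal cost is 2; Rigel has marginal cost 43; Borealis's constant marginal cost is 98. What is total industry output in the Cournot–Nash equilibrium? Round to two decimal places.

180.25

Drake's profit: π_D = (288 - Q)q_D - (2q_D). Setting ∂π_D/∂q_D = 0: 286 - 2q_D - (q_R + q_B) = 0.
Rigel's first-order condition: 245 - 2q_R - (q_D + q_B) = 0.
Borealis's profit: π_B = (288 - Q)q_B - (98q_B). Setting ∂π_B/∂q_B = 0: 190 - 2q_B - (q_D + q_R) = 0.
Adding the 3 conditions: 721 − 2Q − 2Q = 0, i.e. Q = 721/4.
Back-substituting: q_D = (286 − 721/4) = 423/4, q_R = (245 − 721/4) = 259/4, q_B = (190 − 721/4) = 39/4.
Total output Q = 423/4 + 259/4 + 39/4 = 721/4.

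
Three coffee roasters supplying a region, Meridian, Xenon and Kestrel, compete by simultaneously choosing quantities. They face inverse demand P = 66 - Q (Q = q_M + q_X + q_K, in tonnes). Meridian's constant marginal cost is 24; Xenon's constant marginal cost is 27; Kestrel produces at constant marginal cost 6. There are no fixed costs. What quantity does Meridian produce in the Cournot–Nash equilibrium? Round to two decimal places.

6.75

Meridian's profit: π_M = (66 - Q)q_M - (24q_M). Setting ∂π_M/∂q_M = 0: 42 - 2q_M - (q_X + q_K) = 0.
Xenon's profit: π_X = (66 - Q)q_X - (27q_X). Setting ∂π_X/∂q_X = 0: 39 - 2q_X - (q_M + q_K) = 0.
Kestrel's first-order condition: 60 - 2q_K - (q_M + q_X) = 0.
Summing all 3 equations gives 141 − 4Q = 0, hence Q = 141/4.
Back-substituting: q_M = (42 − 141/4) = 27/4, q_X = (39 − 141/4) = 15/4, q_K = (60 − 141/4) = 99/4.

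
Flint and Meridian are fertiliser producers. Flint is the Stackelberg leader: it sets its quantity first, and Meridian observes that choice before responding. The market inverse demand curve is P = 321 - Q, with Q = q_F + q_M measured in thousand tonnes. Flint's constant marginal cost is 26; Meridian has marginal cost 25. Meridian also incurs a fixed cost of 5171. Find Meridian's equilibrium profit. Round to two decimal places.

Solve by backward induction. Given q_F, the follower Meridian maximises π_M = (321 - q_F - q_M)q_M - 25q_M.
Setting the follower's marginal profit to zero, 296 - q_F - 2q_M = 0, i.e. q_M = (296 - q_F)/2.
The leader anticipates this reaction. Substituting into P = 321 - Q gives P = 173 - (1/2)q_F, so π_F = (173 - (1/2)q_F)q_F - 26q_F.
Maximising: ∂π_F/∂q_F = 147 - q_F = 0, giving q_F = 147.
Then q_M = (296 - 147)/2 = 149/2.
Price P = 321 - 443/2 = 199/2.
Meridian's profit: (199/2 - 25)·(149/2) - 5171 = 1517/4.

379.25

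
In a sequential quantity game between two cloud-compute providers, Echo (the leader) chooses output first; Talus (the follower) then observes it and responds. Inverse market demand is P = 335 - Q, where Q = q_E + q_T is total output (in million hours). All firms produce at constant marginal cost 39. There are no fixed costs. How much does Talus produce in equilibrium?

74

The follower Talus best-responds to any q_E: π_T = (335 - Q)q_T - 39q_T.
Setting the follower's marginal profit to zero, 296 - q_E - 2q_T = 0, i.e. q_T = (296 - q_E)/2.
Echo substitutes q_T(q_E) into its own profit: π_E = q_E(335 - q_E - (296 - q_E)/2) - 39q_E = (187 - (1/2)q_E)q_E - 39q_E.
Leader FOC: 148 - q_E = 0, so q_E = 148.
Then q_T = (296 - 148)/2 = 74.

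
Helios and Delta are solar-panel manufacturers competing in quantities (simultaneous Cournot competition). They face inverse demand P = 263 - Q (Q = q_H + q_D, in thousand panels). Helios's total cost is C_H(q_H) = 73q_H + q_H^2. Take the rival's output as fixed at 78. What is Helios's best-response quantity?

With the rival's output fixed at 78, Helios's profit is π_H = (263 - 78 - q_H)q_H - (73q_H + q_H²) = (185 - q_H)q_H - (73q_H + q_H²).
∂π_H/∂q_H = 112 - 4q_H = 0, so q_H = 28.

28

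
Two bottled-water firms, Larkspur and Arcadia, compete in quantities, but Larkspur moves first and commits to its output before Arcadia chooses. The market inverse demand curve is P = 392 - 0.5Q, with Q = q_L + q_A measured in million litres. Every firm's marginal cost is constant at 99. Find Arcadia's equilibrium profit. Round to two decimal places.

10731.13

Solve by backward induction. Given q_L, the follower Arcadia maximises π_A = (392 - (1/2)q_L - (1/2)q_A)q_A - 99q_A.
∂π_A/∂q_A = 293 - (1/2)q_L - q_A = 0 gives the reaction function q_A = (293 - (1/2)q_L).
The leader anticipates this reaction. Substituting into P = 392 - 0.5Q gives P = 491/2 - (1/4)q_L, so π_L = (491/2 - (1/4)q_L)q_L - 99q_L.
The leader's first-order condition 293/2 - (1/2)q_L = 0 yields q_L = 293.
Then q_A = (293 - (1/2)·293) = 293/2.
Price P = 392 - (1/2)·(879/2) = 689/4.
Arcadia's profit: (689/4 - 99)·(293/2) = 10731.1250.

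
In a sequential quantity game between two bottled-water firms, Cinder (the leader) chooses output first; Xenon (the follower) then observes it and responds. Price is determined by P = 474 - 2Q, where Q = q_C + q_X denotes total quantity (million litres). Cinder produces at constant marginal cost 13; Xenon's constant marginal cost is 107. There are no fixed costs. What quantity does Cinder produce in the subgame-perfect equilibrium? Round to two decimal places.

The follower Xenon best-responds to any q_C: π_X = (474 - 2Q)q_X - 107q_X.
Follower FOC: 367 - 2q_C - 4q_X = 0, so q_X(q_C) = (367 - 2q_C)/4.
Cinder substitutes q_X(q_C) into its own profit: π_C = q_C(474 - 2q_C - (367 - 2q_C)/2) - 13q_C = (581/2 - q_C)q_C - 13q_C.
Leader FOC: 555/2 - 2q_C = 0, so q_C = 555/4.
Then q_X = (367 - 2·(555/4))/4 = 179/8.

138.75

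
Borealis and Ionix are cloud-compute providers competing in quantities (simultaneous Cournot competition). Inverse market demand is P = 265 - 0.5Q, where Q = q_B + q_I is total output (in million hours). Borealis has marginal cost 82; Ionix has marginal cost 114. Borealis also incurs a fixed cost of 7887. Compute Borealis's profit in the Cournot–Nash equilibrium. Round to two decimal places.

2385.22

Borealis's profit: π_B = (265 - 0.5Q)q_B - (82q_B). Setting ∂π_B/∂q_B = 0: 183 - q_B - (1/2)(q_I) = 0.
Ionix's first-order condition: 151 - q_I - (1/2)(q_B) = 0.
So q_B = (183 - (1/2)q_I) and q_I = (151 - (1/2)q_B).
Substituting one into the other gives q_B = 430/3 and q_I = 238/3.
Price P = 265 - (1/2)·(668/3) = 461/3.
Borealis's profit: (461/3 - 82)·(430/3) - 7887 = 2385.2222.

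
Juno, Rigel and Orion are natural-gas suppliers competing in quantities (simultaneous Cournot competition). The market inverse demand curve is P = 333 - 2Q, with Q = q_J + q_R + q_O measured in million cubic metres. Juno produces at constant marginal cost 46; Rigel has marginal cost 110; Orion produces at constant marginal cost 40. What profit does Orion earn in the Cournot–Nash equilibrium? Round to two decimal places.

4255.03

Juno's profit: π_J = (333 - 2Q)q_J - (46q_J). Setting ∂π_J/∂q_J = 0: 287 - 4q_J - 2(q_R + q_O) = 0.
Rigel's first-order condition: 223 - 4q_R - 2(q_J + q_O) = 0.
Orion's profit: π_O = (333 - 2Q)q_O - (40q_O). Setting ∂π_O/∂q_O = 0: 293 - 4q_O - 2(q_J + q_R) = 0.
Adding the 3 conditions: 803 − 4Q − 4Q = 0, i.e. Q = 803/8.
Back-substituting: q_J = (287 − 803/4)/2 = 345/8, q_R = (223 − 803/4)/2 = 89/8, q_O = (293 − 803/4)/2 = 369/8.
Price P = 333 - 2·(803/8) = 529/4.
Orion's profit: (529/4 - 40)·(369/8) = 4255.0313.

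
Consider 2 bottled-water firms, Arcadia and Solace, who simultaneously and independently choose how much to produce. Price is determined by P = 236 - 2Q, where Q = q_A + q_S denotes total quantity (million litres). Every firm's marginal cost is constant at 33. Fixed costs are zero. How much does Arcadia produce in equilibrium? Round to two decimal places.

33.83

A representative firm's profit is π_i = q_i(236 - 2Q) - 33q_i.
Setting ∂π_i/∂q_i = 0 with rivals' quantities fixed: 203 - 4q_i - 2q_j = 0.
With identical firms every q_j equals q_i, so q_j = q_i and 203 = 6q_i, giving q_i = 203/6.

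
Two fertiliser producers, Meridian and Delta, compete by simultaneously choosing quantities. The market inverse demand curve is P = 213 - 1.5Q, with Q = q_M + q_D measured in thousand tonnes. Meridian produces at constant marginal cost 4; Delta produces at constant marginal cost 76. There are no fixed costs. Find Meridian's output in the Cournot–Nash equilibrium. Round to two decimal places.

Meridian's profit: π_M = (213 - 1.5Q)q_M - (4q_M). Setting ∂π_M/∂q_M = 0: 209 - 3q_M - (3/2)(q_D) = 0.
Delta's first-order condition: 137 - 3q_D - (3/2)(q_M) = 0.
Rearranging gives the reaction functions q_M = (209 - (3/2)q_D)/3 and q_D = (137 - (3/2)q_M)/3.
Solving the pair: q_M = 562/9, q_D = 130/9.

62.44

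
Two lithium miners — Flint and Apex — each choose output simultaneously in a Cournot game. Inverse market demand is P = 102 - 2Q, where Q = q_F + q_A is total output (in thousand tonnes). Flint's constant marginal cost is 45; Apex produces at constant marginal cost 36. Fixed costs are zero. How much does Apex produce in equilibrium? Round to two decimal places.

Flint's profit: π_F = (102 - 2Q)q_F - (45q_F). Setting ∂π_F/∂q_F = 0: 57 - 4q_F - 2(q_A) = 0.
Apex's profit: π_A = (102 - 2Q)q_A - (36q_A). Setting ∂π_A/∂q_A = 0: 66 - 4q_A - 2(q_F) = 0.
Best responses: q_F = (57 - 2q_A)/4, q_A = (66 - 2q_F)/4.
Substituting one into the other gives q_F = 8 and q_A = 25/2.

12.50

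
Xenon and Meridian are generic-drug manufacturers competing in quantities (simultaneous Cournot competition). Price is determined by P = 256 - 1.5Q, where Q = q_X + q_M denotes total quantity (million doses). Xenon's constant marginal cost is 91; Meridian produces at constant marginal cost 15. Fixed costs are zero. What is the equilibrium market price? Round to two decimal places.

Xenon's profit: π_X = (256 - 1.5Q)q_X - (91q_X). Setting ∂π_X/∂q_X = 0: 165 - 3q_X - (3/2)(q_M) = 0.
Meridian's profit: π_M = (256 - 1.5Q)q_M - (15q_M). Setting ∂π_M/∂q_M = 0: 241 - 3q_M - (3/2)(q_X) = 0.
So q_X = (165 - (3/2)q_M)/3 and q_M = (241 - (3/2)q_X)/3.
Solving the pair: q_X = 178/9, q_M = 634/9.
Total output Q = 812/9, so price P = 256 - (3/2)·(812/9) = 362/3.

120.67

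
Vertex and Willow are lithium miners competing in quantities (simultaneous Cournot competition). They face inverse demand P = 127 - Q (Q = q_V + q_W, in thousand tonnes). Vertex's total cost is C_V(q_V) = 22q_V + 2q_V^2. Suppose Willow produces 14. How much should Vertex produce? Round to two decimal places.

With the rival's output fixed at 14, Vertex's profit is π_V = (127 - 14 - q_V)q_V - (22q_V + 2q_V²) = (113 - q_V)q_V - (22q_V + 2q_V²).
∂π_V/∂q_V = 91 - 6q_V = 0, so q_V = 91/6.

15.17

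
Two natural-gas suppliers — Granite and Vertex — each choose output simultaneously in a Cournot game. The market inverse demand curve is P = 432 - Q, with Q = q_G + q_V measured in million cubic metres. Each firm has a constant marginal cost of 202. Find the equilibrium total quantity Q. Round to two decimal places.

153.33

A representative firm's profit is π_i = q_i(432 - Q) - 202q_i.
Setting ∂π_i/∂q_i = 0 with rivals' quantities fixed: 230 - 2q_i - q_j = 0.
With identical firms every q_j equals q_i, so q_j = q_i and 230 = 3q_i, giving q_i = 230/3.
Total output Q = 230/3 + 230/3 = 460/3.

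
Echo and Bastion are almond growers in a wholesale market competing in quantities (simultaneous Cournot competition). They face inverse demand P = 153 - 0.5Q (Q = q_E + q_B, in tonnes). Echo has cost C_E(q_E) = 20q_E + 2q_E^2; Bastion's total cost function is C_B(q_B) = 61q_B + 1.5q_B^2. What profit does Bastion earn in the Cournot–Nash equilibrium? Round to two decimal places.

Echo's profit: π_E = (153 - 0.5Q)q_E - (20q_E + 2q_E²). Setting ∂π_E/∂q_E = 0: 133 - 5q_E - (1/2)(q_B) = 0.
Bastion's profit: π_B = (153 - 0.5Q)q_B - (61q_B + (3/2)q_B²). Setting ∂π_B/∂q_B = 0: 92 - 4q_B - (1/2)(q_E) = 0.
Best responses: q_E = (133 - (1/2)q_B)/5, q_B = (92 - (1/2)q_E)/4.
Substituting one into the other gives q_E = 1944/79 and q_B = 1574/79.
Price P = 153 - (1/2)·44.5316 = 130.7342.
Bastion's profit: 130.7342·(1574/79) - 61·(1574/79) - (3/2)(1574/79)² = 793.9356.

793.94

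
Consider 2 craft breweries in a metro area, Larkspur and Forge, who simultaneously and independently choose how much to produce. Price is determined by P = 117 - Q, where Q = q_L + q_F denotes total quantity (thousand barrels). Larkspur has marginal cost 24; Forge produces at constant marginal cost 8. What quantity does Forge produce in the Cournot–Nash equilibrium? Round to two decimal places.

41.67

Larkspur's profit: π_L = (117 - Q)q_L - (24q_L). Setting ∂π_L/∂q_L = 0: 93 - 2q_L - (q_F) = 0.
Forge's profit: π_F = (117 - Q)q_F - (8q_F). Setting ∂π_F/∂q_F = 0: 109 - 2q_F - (q_L) = 0.
Best responses: q_L = (93 - q_F)/2, q_F = (109 - q_L)/2.
Substituting one into the other gives q_L = 77/3 and q_F = 125/3.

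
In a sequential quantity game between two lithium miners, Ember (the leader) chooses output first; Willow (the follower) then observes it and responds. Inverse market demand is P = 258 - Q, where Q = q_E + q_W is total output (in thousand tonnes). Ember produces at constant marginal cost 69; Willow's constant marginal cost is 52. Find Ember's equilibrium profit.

3698

Solve by backward induction. Given q_E, the follower Willow maximises π_W = (258 - q_E - q_W)q_W - 52q_W.
Setting the follower's marginal profit to zero, 206 - q_E - 2q_W = 0, i.e. q_W = (206 - q_E)/2.
The leader anticipates this reaction. Substituting into P = 258 - Q gives P = 155 - (1/2)q_E, so π_E = (155 - (1/2)q_E)q_E - 69q_E.
The leader's first-order condition 86 - q_E = 0 yields q_E = 86.
Then q_W = (206 - 86)/2 = 60.
Price P = 258 - 146 = 112.
Ember's profit: (112 - 69)·86 = 3698.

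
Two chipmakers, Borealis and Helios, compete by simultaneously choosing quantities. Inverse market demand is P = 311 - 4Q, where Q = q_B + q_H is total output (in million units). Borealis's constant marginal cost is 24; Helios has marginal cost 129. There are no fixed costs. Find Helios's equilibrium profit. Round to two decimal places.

Borealis's profit: π_B = (311 - 4Q)q_B - (24q_B). Setting ∂π_B/∂q_B = 0: 287 - 8q_B - 4(q_H) = 0.
Helios's profit: π_H = (311 - 4Q)q_H - (129q_H). Setting ∂π_H/∂q_H = 0: 182 - 8q_H - 4(q_B) = 0.
Rearranging gives the reaction functions q_B = (287 - 4q_H)/8 and q_H = (182 - 4q_B)/8.
Solving the pair: q_B = 98/3, q_H = 77/12.
Price P = 311 - 4·(469/12) = 464/3.
Helios's profit: (464/3 - 129)·(77/12) = 164.6944.

164.69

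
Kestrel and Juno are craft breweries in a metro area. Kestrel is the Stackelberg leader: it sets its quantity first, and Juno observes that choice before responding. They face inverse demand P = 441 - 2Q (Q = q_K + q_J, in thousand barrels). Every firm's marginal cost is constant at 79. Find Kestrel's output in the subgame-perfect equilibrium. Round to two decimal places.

90.50

The follower Juno best-responds to any q_K: π_J = (441 - 2Q)q_J - 79q_J.
∂π_J/∂q_J = 362 - 2q_K - 4q_J = 0 gives the reaction function q_J = (362 - 2q_K)/4.
Kestrel substitutes q_J(q_K) into its own profit: π_K = q_K(441 - 2q_K - (362 - 2q_K)/2) - 79q_K = (260 - q_K)q_K - 79q_K.
The leader's first-order condition 181 - 2q_K = 0 yields q_K = 181/2.
Then q_J = (362 - 2·(181/2))/4 = 181/4.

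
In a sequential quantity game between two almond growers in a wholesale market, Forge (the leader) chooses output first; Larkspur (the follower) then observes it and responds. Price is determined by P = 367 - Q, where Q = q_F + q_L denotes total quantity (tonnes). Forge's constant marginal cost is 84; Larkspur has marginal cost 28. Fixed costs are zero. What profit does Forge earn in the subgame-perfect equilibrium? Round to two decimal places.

6441.13

Solve by backward induction. Given q_F, the follower Larkspur maximises π_L = (367 - q_F - q_L)q_L - 28q_L.
Follower FOC: 339 - q_F - 2q_L = 0, so q_L(q_F) = (339 - q_F)/2.
Forge substitutes q_L(q_F) into its own profit: π_F = q_F(367 - q_F - (339 - q_F)/2) - 84q_F = (395/2 - (1/2)q_F)q_F - 84q_F.
Leader FOC: 227/2 - q_F = 0, so q_F = 227/2.
Then q_L = (339 - 227/2)/2 = 451/4.
Price P = 367 - 905/4 = 563/4.
Forge's profit: (563/4 - 84)·(227/2) = 6441.1250.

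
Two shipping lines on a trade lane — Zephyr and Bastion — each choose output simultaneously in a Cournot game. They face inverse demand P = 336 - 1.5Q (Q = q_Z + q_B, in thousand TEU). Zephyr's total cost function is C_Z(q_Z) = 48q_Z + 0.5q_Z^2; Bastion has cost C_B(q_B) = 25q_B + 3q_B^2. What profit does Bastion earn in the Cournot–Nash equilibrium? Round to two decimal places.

Zephyr's profit: π_Z = (336 - 1.5Q)q_Z - (48q_Z + (1/2)q_Z²). Setting ∂π_Z/∂q_Z = 0: 288 - 4q_Z - (3/2)(q_B) = 0.
Bastion's first-order condition: 311 - 9q_B - (3/2)(q_Z) = 0.
Rearranging gives the reaction functions q_Z = (288 - (3/2)q_B)/4 and q_B = (311 - (3/2)q_Z)/9.
Substituting one into the other gives q_Z = 62.9778 and q_B = 24.0593.
Price P = 336 - (3/2)·87.0370 = 1849/9.
Bastion's profit: (1849/9)·24.0593 - 25·24.0593 - 3·24.0593² = 2604.8158.

2604.82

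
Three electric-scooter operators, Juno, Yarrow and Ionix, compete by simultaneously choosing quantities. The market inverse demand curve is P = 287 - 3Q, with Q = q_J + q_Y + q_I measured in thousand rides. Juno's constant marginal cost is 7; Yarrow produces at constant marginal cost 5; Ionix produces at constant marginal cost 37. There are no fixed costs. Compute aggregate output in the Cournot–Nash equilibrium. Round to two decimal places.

67.67

Juno's profit: π_J = (287 - 3Q)q_J - (7q_J). Setting ∂π_J/∂q_J = 0: 280 - 6q_J - 3(q_Y + q_I) = 0.
Yarrow's profit: π_Y = (287 - 3Q)q_Y - (5q_Y). Setting ∂π_Y/∂q_Y = 0: 282 - 6q_Y - 3(q_J + q_I) = 0.
Ionix's first-order condition: 250 - 6q_I - 3(q_J + q_Y) = 0.
Adding the 3 first-order conditions: 812 − 12Q = 0, so Q = 203/3.
Back-substituting: q_J = (280 − 203)/3 = 77/3, q_Y = (282 − 203)/3 = 79/3, q_I = (250 − 203)/3 = 47/3.
Total output Q = 77/3 + 79/3 + 47/3 = 203/3.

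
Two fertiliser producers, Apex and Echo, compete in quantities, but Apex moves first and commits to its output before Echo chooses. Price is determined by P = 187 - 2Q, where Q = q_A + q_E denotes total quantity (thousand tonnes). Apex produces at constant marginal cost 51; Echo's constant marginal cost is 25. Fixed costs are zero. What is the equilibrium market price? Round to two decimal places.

78.50

Solve by backward induction. Given q_A, the follower Echo maximises π_E = (187 - 2q_A - 2q_E)q_E - 25q_E.
Setting the follower's marginal profit to zero, 162 - 2q_A - 4q_E = 0, i.e. q_E = (162 - 2q_A)/4.
The leader anticipates this reaction. Substituting into P = 187 - 2Q gives P = 106 - q_A, so π_A = (106 - q_A)q_A - 51q_A.
Leader FOC: 55 - 2q_A = 0, so q_A = 55/2.
Then q_E = (162 - 2·(55/2))/4 = 107/4.
Total output Q = 217/4, so price P = 187 - 2·(217/4) = 157/2.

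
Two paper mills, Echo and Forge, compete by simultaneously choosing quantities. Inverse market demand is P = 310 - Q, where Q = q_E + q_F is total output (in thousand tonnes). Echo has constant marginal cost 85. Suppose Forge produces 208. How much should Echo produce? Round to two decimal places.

With the rival's output fixed at 208, Echo's profit is π_E = (310 - 208 - q_E)q_E - (85q_E) = (102 - q_E)q_E - (85q_E).
∂π_E/∂q_E = 17 - 2q_E = 0, so q_E = 17/2.

8.50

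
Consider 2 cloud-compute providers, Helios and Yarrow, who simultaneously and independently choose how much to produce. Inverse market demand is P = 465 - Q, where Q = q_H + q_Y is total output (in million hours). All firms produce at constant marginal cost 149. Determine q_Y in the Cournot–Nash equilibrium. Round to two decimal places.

105.33

A representative firm's profit is π_i = q_i(465 - Q) - 149q_i.
Setting ∂π_i/∂q_i = 0 with rivals' quantities fixed: 316 - 2q_i - q_j = 0.
By symmetry each firm produces the same amount; substituting q_j = q_i yields q_i = 316/3.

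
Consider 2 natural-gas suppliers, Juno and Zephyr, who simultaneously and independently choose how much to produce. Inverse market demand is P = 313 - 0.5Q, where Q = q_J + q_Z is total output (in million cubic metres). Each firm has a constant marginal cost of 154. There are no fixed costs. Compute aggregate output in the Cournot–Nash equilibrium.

A representative firm's profit is π_i = q_i(313 - 0.5Q) - 154q_i.
Setting ∂π_i/∂q_i = 0 with rivals' quantities fixed: 159 - q_i - (1/2)q_j = 0.
By symmetry each firm produces the same amount; substituting q_j = q_i yields q_i = 159/(3/2) = 106.
Total output Q = 106 + 106 = 212.

212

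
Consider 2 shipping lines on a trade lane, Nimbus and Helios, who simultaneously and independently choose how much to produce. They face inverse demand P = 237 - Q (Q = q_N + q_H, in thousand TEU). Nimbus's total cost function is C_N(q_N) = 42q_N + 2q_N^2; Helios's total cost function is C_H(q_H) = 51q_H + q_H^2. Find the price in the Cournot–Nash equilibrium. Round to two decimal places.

Nimbus's profit: π_N = (237 - Q)q_N - (42q_N + 2q_N²). Setting ∂π_N/∂q_N = 0: 195 - 6q_N - (q_H) = 0.
Helios's first-order condition: 186 - 4q_H - (q_N) = 0.
Best responses: q_N = (195 - q_H)/6, q_H = (186 - q_N)/4.
Solving the pair: q_N = 594/23, q_H = 921/23.
Total output Q = 1515/23, so price P = 237 - 1515/23 = 171.1304.

171.13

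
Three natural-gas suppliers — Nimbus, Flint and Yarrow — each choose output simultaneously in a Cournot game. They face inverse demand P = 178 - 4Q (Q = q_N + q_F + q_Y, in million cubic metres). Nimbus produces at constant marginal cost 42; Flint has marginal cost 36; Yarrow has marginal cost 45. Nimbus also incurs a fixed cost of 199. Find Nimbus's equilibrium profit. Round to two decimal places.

77.39

Nimbus's profit: π_N = (178 - 4Q)q_N - (42q_N). Setting ∂π_N/∂q_N = 0: 136 - 8q_N - 4(q_F + q_Y) = 0.
Flint's first-order condition: 142 - 8q_F - 4(q_N + q_Y) = 0.
Yarrow's first-order condition: 133 - 8q_Y - 4(q_N + q_F) = 0.
Summing all 3 equations gives 411 − 16Q = 0, hence Q = 411/16.
Back-substituting: q_N = (136 − 411/4)/4 = 133/16, q_F = (142 − 411/4)/4 = 157/16, q_Y = (133 − 411/4)/4 = 121/16.
Price P = 178 - 4·(411/16) = 301/4.
Nimbus's profit: (301/4 - 42)·(133/16) - 199 = 77.3906.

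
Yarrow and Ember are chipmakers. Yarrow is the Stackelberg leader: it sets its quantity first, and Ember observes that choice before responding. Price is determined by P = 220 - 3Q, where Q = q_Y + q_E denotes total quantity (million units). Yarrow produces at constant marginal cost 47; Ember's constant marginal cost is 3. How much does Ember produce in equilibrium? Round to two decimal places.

The follower Ember best-responds to any q_Y: π_E = (220 - 3Q)q_E - 3q_E.
∂π_E/∂q_E = 217 - 3q_Y - 6q_E = 0 gives the reaction function q_E = (217 - 3q_Y)/6.
The leader anticipates this reaction. Substituting into P = 220 - 3Q gives P = 223/2 - (3/2)q_Y, so π_Y = (223/2 - (3/2)q_Y)q_Y - 47q_Y.
Maximising: ∂π_Y/∂q_Y = 129/2 - 3q_Y = 0, giving q_Y = 43/2.
Then q_E = (217 - 3·(43/2))/6 = 305/12.

25.42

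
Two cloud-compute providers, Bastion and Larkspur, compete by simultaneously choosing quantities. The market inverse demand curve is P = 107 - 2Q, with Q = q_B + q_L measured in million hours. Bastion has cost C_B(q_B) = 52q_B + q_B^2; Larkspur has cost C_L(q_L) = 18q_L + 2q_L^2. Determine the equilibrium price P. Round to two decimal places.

75.82

Bastion's profit: π_B = (107 - 2Q)q_B - (52q_B + q_B²). Setting ∂π_B/∂q_B = 0: 55 - 6q_B - 2(q_L) = 0.
Larkspur's first-order condition: 89 - 8q_L - 2(q_B) = 0.
Rearranging gives the reaction functions q_B = (55 - 2q_L)/6 and q_L = (89 - 2q_B)/8.
Substituting one into the other gives q_B = 131/22 and q_L = 106/11.
Total output Q = 343/22, so price P = 107 - 2·(343/22) = 834/11.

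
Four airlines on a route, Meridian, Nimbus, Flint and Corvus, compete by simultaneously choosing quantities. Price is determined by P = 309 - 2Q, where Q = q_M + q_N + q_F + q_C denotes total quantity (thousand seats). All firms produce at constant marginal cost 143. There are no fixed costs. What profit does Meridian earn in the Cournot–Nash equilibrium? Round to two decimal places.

A representative firm's profit is π_i = q_i(309 - 2Q) - 143q_i.
First-order condition (treating rivals' output as given): 166 - 4q_i - 2·Σ_{j≠i} q_j = 0.
With identical firms every q_j equals q_i, so Σ_{j≠i} q_j = 3q_i and 166 = 10q_i, giving q_i = 83/5.
Price P = 309 - 2·(332/5) = 881/5.
Meridian's profit: (881/5 - 143)·(83/5) = 551.1200.

551.12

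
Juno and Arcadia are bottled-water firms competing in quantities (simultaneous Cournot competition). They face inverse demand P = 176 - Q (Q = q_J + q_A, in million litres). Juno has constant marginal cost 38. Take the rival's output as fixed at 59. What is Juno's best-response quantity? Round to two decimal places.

39.50

With the rival's output fixed at 59, Juno's profit is π_J = (176 - 59 - q_J)q_J - (38q_J) = (117 - q_J)q_J - (38q_J).
∂π_J/∂q_J = 79 - 2q_J = 0, so q_J = 79/2.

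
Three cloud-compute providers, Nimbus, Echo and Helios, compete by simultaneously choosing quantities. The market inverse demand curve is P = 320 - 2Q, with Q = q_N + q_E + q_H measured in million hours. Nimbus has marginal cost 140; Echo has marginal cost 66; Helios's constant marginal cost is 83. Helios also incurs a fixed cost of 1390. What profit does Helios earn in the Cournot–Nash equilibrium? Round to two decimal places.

1007.78

Nimbus's profit: π_N = (320 - 2Q)q_N - (140q_N). Setting ∂π_N/∂q_N = 0: 180 - 4q_N - 2(q_E + q_H) = 0.
Echo's first-order condition: 254 - 4q_E - 2(q_N + q_H) = 0.
Helios's first-order condition: 237 - 4q_H - 2(q_N + q_E) = 0.
Adding the 3 conditions: 671 − 4Q − 4Q = 0, i.e. Q = 671/8.
Back-substituting: q_N = (180 − 671/4)/2 = 49/8, q_E = (254 − 671/4)/2 = 345/8, q_H = (237 − 671/4)/2 = 277/8.
Price P = 320 - 2·(671/8) = 609/4.
Helios's profit: (609/4 - 83)·(277/8) - 1390 = 1007.7813.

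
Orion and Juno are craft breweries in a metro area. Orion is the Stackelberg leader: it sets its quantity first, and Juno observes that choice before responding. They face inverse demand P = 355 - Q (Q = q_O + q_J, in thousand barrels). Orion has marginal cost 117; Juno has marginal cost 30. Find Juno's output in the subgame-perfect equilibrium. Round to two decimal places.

124.75

Solve by backward induction. Given q_O, the follower Juno maximises π_J = (355 - q_O - q_J)q_J - 30q_J.
Setting the follower's marginal profit to zero, 325 - q_O - 2q_J = 0, i.e. q_J = (325 - q_O)/2.
Orion substitutes q_J(q_O) into its own profit: π_O = q_O(355 - q_O - (325 - q_O)/2) - 117q_O = (385/2 - (1/2)q_O)q_O - 117q_O.
Leader FOC: 151/2 - q_O = 0, so q_O = 151/2.
Then q_J = (325 - 151/2)/2 = 499/4.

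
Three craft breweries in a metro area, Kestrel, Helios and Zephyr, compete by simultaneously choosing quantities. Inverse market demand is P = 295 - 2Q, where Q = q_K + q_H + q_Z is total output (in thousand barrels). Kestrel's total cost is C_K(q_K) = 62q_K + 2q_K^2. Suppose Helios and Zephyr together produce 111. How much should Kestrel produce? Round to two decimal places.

With rivals' combined output fixed at 111, Kestrel's profit is π_K = (295 - 2·111 - 2q_K)q_K - (62q_K + 2q_K²) = (73 - 2q_K)q_K - (62q_K + 2q_K²).
∂π_K/∂q_K = 11 - 8q_K = 0, so q_K = 11/8.

1.38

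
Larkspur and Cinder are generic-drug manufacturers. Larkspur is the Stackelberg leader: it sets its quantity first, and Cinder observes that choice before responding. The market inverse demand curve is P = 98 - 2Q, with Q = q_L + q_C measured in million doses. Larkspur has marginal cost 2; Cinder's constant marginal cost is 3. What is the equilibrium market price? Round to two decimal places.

26.25

The follower Cinder best-responds to any q_L: π_C = (98 - 2Q)q_C - 3q_C.
Follower FOC: 95 - 2q_L - 4q_C = 0, so q_C(q_L) = (95 - 2q_L)/4.
The leader anticipates this reaction. Substituting into P = 98 - 2Q gives P = 101/2 - q_L, so π_L = (101/2 - q_L)q_L - 2q_L.
Leader FOC: 97/2 - 2q_L = 0, so q_L = 97/4.
Then q_C = (95 - 2·(97/4))/4 = 93/8.
Total output Q = 287/8, so price P = 98 - 2·(287/8) = 105/4.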